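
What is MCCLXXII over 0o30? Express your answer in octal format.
Convert MCCLXXII (Roman numeral) → 1000 + 100 + 100 + 50 + 10 + 10 + 1 + 1 = 1272 (decimal)
Convert 0o30 (octal) → 3×8 = 24 (decimal)
Compute 1272 ÷ 24 = 53
Convert 53 (decimal) → 53 = 6×8 + 5 → 0o65 (octal)
0o65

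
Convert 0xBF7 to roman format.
Convert 0xBF7 (hexadecimal) → 11×256 + 15×16 + 7 = 3063 (decimal)
Convert 3063 (decimal) → 3063 = 1000 + 1000 + 1000 + 50 + 10 + 1 + 1 + 1 → MMMLXIII (Roman numeral)
MMMLXIII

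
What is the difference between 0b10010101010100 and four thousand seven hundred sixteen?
Convert 0b10010101010100 (binary) → 8192 + 1024 + 256 + 64 + 16 + 4 = 9556 (decimal)
Convert four thousand seven hundred sixteen (English words) → 4×1000 + 7×100 + 16 = 4716 (decimal)
Difference: |9556 - 4716| = 4840
4840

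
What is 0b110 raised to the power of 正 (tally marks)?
Convert 0b110 (binary) → 4 + 2 = 6 (decimal)
Convert 正 (tally marks) → 5 (decimal)
Compute 6 ^ 5 = 7776
7776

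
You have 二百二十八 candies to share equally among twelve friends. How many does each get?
Convert 二百二十八 (Chinese numeral) → 2×100 + 2×10 + 8 = 228 (decimal)
Convert twelve (English words) → 12 (decimal)
Compute 228 ÷ 12 = 19
19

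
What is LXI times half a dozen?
Convert LXI (Roman numeral) → 50 + 10 + 1 = 61 (decimal)
Convert half a dozen (colloquial) → 6 (decimal)
Compute 61 × 6 = 366
366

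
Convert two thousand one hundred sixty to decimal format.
Convert two thousand one hundred sixty (English words) → 2×1000 + 1×100 + 60 = 2160 (decimal)
2160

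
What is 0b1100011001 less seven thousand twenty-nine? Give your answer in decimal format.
Convert 0b1100011001 (binary) → 512 + 256 + 16 + 8 + 1 = 793 (decimal)
Convert seven thousand twenty-nine (English words) → 7×1000 + 29 = 7029 (decimal)
Compute 793 - 7029 = -6236
-6236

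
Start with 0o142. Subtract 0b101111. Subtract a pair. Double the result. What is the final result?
Convert 0o142 (octal) → 1×64 + 4×8 + 2 = 98 (decimal)
Start: 98
Convert 0b101111 (binary) → 32 + 8 + 4 + 2 + 1 = 47 (decimal)
98 - 47 = 51
Convert a pair (colloquial) → 2 (decimal)
51 - 2 = 49
49 × 2 = 98
98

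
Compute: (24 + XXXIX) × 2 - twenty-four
Convert XXXIX (Roman numeral) → 10 + 10 + 10 + 9 = 39 (decimal)
Convert twenty-four (English words) → 24 (decimal)
Expression in decimal: (24 + 39) × 2 - 24
Parentheses first: 24 + 39 = 63
Multiply: 63 × 2 = 126
Subtract: 126 - 24 = 102
102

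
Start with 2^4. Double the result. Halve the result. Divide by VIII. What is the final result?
Convert 2^4 (power) → 16 (decimal)
Start: 16
16 × 2 = 32
32 ÷ 2 = 16
Convert VIII (Roman numeral) → 5 + 1 + 1 + 1 = 8 (decimal)
16 ÷ 8 = 2
2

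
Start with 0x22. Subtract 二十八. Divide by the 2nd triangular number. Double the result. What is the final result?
Convert 0x22 (hexadecimal) → 2×16 + 2 = 34 (decimal)
Start: 34
Convert 二十八 (Chinese numeral) → 2×10 + 8 = 28 (decimal)
34 - 28 = 6
Convert the 2nd triangular number (triangular index) → 2×3/2 = 3 (decimal)
6 ÷ 3 = 2
2 × 2 = 4
4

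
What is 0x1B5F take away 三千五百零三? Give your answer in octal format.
Convert 0x1B5F (hexadecimal) → 1×4096 + 11×256 + 5×16 + 15 = 7007 (decimal)
Convert 三千五百零三 (Chinese numeral) → 3×1000 + 5×100 + 3 = 3503 (decimal)
Compute 7007 - 3503 = 3504
Convert 3504 (decimal) → 3504 = 6×512 + 6×64 + 6×8 → 0o6660 (octal)
0o6660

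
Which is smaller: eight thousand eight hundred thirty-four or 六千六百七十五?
Convert eight thousand eight hundred thirty-four (English words) → 8×1000 + 8×100 + 34 = 8834 (decimal)
Convert 六千六百七十五 (Chinese numeral) → 6×1000 + 6×100 + 7×10 + 5 = 6675 (decimal)
Compare 8834 vs 6675: smaller = 6675
6675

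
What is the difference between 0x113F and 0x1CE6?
Convert 0x113F (hexadecimal) → 1×4096 + 1×256 + 3×16 + 15 = 4415 (decimal)
Convert 0x1CE6 (hexadecimal) → 1×4096 + 12×256 + 14×16 + 6 = 7398 (decimal)
Difference: |4415 - 7398| = 2983
2983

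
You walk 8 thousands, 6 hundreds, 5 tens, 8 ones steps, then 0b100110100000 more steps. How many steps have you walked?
Convert 8 thousands, 6 hundreds, 5 tens, 8 ones (place-value notation) → 8×1000 + 6×100 + 5×10 + 8 = 8658 (decimal)
Convert 0b100110100000 (binary) → 2048 + 256 + 128 + 32 = 2464 (decimal)
Compute 8658 + 2464 = 11122
11122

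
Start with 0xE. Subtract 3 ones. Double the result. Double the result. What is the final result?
Convert 0xE (hexadecimal) → 14 (decimal)
Start: 14
Convert 3 ones (place-value notation) → 3 (decimal)
14 - 3 = 11
11 × 2 = 22
22 × 2 = 44
44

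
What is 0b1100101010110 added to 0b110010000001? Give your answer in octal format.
Convert 0b1100101010110 (binary) → 4096 + 2048 + 256 + 64 + 16 + 4 + 2 = 6486 (decimal)
Convert 0b110010000001 (binary) → 2048 + 1024 + 128 + 1 = 3201 (decimal)
Compute 6486 + 3201 = 9687
Convert 9687 (decimal) → 9687 = 2×4096 + 2×512 + 7×64 + 2×8 + 7 → 0o22727 (octal)
0o22727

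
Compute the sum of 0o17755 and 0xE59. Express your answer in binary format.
Convert 0o17755 (octal) → 1×4096 + 7×512 + 7×64 + 5×8 + 5 = 8173 (decimal)
Convert 0xE59 (hexadecimal) → 14×256 + 5×16 + 9 = 3673 (decimal)
Compute 8173 + 3673 = 11846
Convert 11846 (decimal) → 11846 = 8192 + 2048 + 1024 + 512 + 64 + 4 + 2 → 0b10111001000110 (binary)
0b10111001000110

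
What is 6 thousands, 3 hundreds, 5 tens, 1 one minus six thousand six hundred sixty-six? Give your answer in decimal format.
Convert 6 thousands, 3 hundreds, 5 tens, 1 one (place-value notation) → 6×1000 + 3×100 + 5×10 + 1 = 6351 (decimal)
Convert six thousand six hundred sixty-six (English words) → 6×1000 + 6×100 + 66 = 6666 (decimal)
Compute 6351 - 6666 = -315
-315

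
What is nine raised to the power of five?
Convert nine (English words) → 9 (decimal)
Convert five (English words) → 5 (decimal)
Compute 9 ^ 5 = 59049
59049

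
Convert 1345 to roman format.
Convert 1345 (decimal) → 1345 = 1000 + 100 + 100 + 100 + 40 + 5 → MCCCXLV (Roman numeral)
MCCCXLV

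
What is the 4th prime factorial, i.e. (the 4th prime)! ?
Convert the 4th prime (prime index) → 7 (decimal)
Compute 7! = 5040
5040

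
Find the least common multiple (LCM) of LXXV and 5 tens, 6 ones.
Convert LXXV (Roman numeral) → 50 + 10 + 10 + 5 = 75 (decimal)
Convert 5 tens, 6 ones (place-value notation) → 5×10 + 6 = 56 (decimal)
Compute lcm(75, 56) = 4200
4200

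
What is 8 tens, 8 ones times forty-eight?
Convert 8 tens, 8 ones (place-value notation) → 8×10 + 8 = 88 (decimal)
Convert forty-eight (English words) → 48 (decimal)
Compute 88 × 48 = 4224
4224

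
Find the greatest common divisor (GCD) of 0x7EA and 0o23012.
Convert 0x7EA (hexadecimal) → 7×256 + 14×16 + 10 = 2026 (decimal)
Convert 0o23012 (octal) → 2×4096 + 3×512 + 1×8 + 2 = 9738 (decimal)
Compute gcd(2026, 9738) = 2
2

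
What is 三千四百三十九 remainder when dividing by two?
Convert 三千四百三十九 (Chinese numeral) → 3×1000 + 4×100 + 3×10 + 9 = 3439 (decimal)
Convert two (English words) → 2 (decimal)
Compute 3439 mod 2 = 1
1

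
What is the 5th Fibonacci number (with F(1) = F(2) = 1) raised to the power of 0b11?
Convert the 5th Fibonacci number (with F(1) = F(2) = 1) (Fibonacci index) → 1, 1, 2, 3, 5 → 5 (decimal)
Convert 0b11 (binary) → 2 + 1 = 3 (decimal)
Compute 5 ^ 3 = 125
125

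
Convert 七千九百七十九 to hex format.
Convert 七千九百七十九 (Chinese numeral) → 7×1000 + 9×100 + 7×10 + 9 = 7979 (decimal)
Convert 7979 (decimal) → 7979 = 1×4096 + 15×256 + 2×16 + 11 → 0x1F2B (hexadecimal)
0x1F2B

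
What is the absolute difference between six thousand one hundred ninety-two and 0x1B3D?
Convert six thousand one hundred ninety-two (English words) → 6×1000 + 1×100 + 92 = 6192 (decimal)
Convert 0x1B3D (hexadecimal) → 1×4096 + 11×256 + 3×16 + 13 = 6973 (decimal)
Compute |6192 - 6973| = 781
781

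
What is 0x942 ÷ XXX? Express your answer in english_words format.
Convert 0x942 (hexadecimal) → 9×256 + 4×16 + 2 = 2370 (decimal)
Convert XXX (Roman numeral) → 10 + 10 + 10 = 30 (decimal)
Compute 2370 ÷ 30 = 79
Convert 79 (decimal) → seventy-nine (English words)
seventy-nine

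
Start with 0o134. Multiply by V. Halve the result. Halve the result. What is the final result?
Convert 0o134 (octal) → 1×64 + 3×8 + 4 = 92 (decimal)
Start: 92
Convert V (Roman numeral) → 5 (decimal)
92 × 5 = 460
460 ÷ 2 = 230
230 ÷ 2 = 115
115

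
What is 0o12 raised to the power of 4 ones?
Convert 0o12 (octal) → 1×8 + 2 = 10 (decimal)
Convert 4 ones (place-value notation) → 4 (decimal)
Compute 10 ^ 4 = 10000
10000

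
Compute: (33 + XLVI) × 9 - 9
Convert XLVI (Roman numeral) → 40 + 5 + 1 = 46 (decimal)
Expression in decimal: (33 + 46) × 9 - 9
Parentheses first: 33 + 46 = 79
Multiply: 79 × 9 = 711
Subtract: 711 - 9 = 702
702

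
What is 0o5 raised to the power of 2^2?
Convert 0o5 (octal) → 5 (decimal)
Convert 2^2 (power) → 4 (decimal)
Compute 5 ^ 4 = 625
625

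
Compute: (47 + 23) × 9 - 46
Parentheses first: 47 + 23 = 70
Multiply: 70 × 9 = 630
Subtract: 630 - 46 = 584
584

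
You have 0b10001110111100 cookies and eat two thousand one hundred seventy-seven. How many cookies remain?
Convert 0b10001110111100 (binary) → 8192 + 512 + 256 + 128 + 32 + 16 + 8 + 4 = 9148 (decimal)
Convert two thousand one hundred seventy-seven (English words) → 2×1000 + 1×100 + 77 = 2177 (decimal)
Compute 9148 - 2177 = 6971
6971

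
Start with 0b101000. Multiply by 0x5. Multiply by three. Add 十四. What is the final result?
Convert 0b101000 (binary) → 32 + 8 = 40 (decimal)
Start: 40
Convert 0x5 (hexadecimal) → 5 (decimal)
40 × 5 = 200
Convert three (English words) → 3 (decimal)
200 × 3 = 600
Convert 十四 (Chinese numeral) → 1×10 + 4 = 14 (decimal)
600 + 14 = 614
614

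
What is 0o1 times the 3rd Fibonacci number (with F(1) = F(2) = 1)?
Convert 0o1 (octal) → 1 (decimal)
Convert the 3rd Fibonacci number (with F(1) = F(2) = 1) (Fibonacci index) → 1, 1, 2 → 2 (decimal)
Compute 1 × 2 = 2
2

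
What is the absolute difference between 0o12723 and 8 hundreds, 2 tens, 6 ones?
Convert 0o12723 (octal) → 1×4096 + 2×512 + 7×64 + 2×8 + 3 = 5587 (decimal)
Convert 8 hundreds, 2 tens, 6 ones (place-value notation) → 8×100 + 2×10 + 6 = 826 (decimal)
Compute |5587 - 826| = 4761
4761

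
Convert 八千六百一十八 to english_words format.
Convert 八千六百一十八 (Chinese numeral) → 8×1000 + 6×100 + 1×10 + 8 = 8618 (decimal)
Convert 8618 (decimal) → 8618 = 8×1000 + 6×100 + 18 → eight thousand six hundred eighteen (English words)
eight thousand six hundred eighteen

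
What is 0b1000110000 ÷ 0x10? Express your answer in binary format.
Convert 0b1000110000 (binary) → 512 + 32 + 16 = 560 (decimal)
Convert 0x10 (hexadecimal) → 1×16 = 16 (decimal)
Compute 560 ÷ 16 = 35
Convert 35 (decimal) → 35 = 32 + 2 + 1 → 0b100011 (binary)
0b100011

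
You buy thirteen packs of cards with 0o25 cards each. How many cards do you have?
Convert 0o25 (octal) → 2×8 + 5 = 21 (decimal)
Convert thirteen (English words) → 13 (decimal)
Compute 21 × 13 = 273
273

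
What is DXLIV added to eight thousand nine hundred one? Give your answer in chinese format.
Convert DXLIV (Roman numeral) → 500 + 40 + 4 = 544 (decimal)
Convert eight thousand nine hundred one (English words) → 8×1000 + 9×100 + 1 = 8901 (decimal)
Compute 544 + 8901 = 9445
Convert 9445 (decimal) → 9445 = 9×1000 + 4×100 + 4×10 + 5 → 九千四百四十五 (Chinese numeral)
九千四百四十五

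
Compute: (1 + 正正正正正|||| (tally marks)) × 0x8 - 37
Convert 正正正正正|||| (tally marks) → 5 + 5 + 5 + 5 + 5 + 4 = 29 (decimal)
Convert 0x8 (hexadecimal) → 8 (decimal)
Expression in decimal: (1 + 29) × 8 - 37
Parentheses first: 1 + 29 = 30
Multiply: 30 × 8 = 240
Subtract: 240 - 37 = 203
203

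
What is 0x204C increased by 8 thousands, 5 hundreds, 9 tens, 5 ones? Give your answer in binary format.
Convert 0x204C (hexadecimal) → 2×4096 + 4×16 + 12 = 8268 (decimal)
Convert 8 thousands, 5 hundreds, 9 tens, 5 ones (place-value notation) → 8×1000 + 5×100 + 9×10 + 5 = 8595 (decimal)
Compute 8268 + 8595 = 16863
Convert 16863 (decimal) → 16863 = 16384 + 256 + 128 + 64 + 16 + 8 + 4 + 2 + 1 → 0b100000111011111 (binary)
0b100000111011111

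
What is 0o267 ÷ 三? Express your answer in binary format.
Convert 0o267 (octal) → 2×64 + 6×8 + 7 = 183 (decimal)
Convert 三 (Chinese numeral) → 3 (decimal)
Compute 183 ÷ 3 = 61
Convert 61 (decimal) → 61 = 32 + 16 + 8 + 4 + 1 → 0b111101 (binary)
0b111101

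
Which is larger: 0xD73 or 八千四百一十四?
Convert 0xD73 (hexadecimal) → 13×256 + 7×16 + 3 = 3443 (decimal)
Convert 八千四百一十四 (Chinese numeral) → 8×1000 + 4×100 + 1×10 + 4 = 8414 (decimal)
Compare 3443 vs 8414: larger = 8414
8414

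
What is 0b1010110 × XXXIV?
Convert 0b1010110 (binary) → 64 + 16 + 4 + 2 = 86 (decimal)
Convert XXXIV (Roman numeral) → 10 + 10 + 10 + 4 = 34 (decimal)
Compute 86 × 34 = 2924
2924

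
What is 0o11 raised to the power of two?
Convert 0o11 (octal) → 1×8 + 1 = 9 (decimal)
Convert two (English words) → 2 (decimal)
Compute 9 ^ 2 = 81
81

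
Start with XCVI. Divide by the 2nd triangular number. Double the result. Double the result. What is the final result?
Convert XCVI (Roman numeral) → 90 + 5 + 1 = 96 (decimal)
Start: 96
Convert the 2nd triangular number (triangular index) → 2×3/2 = 3 (decimal)
96 ÷ 3 = 32
32 × 2 = 64
64 × 2 = 128
128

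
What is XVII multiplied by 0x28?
Convert XVII (Roman numeral) → 10 + 5 + 1 + 1 = 17 (decimal)
Convert 0x28 (hexadecimal) → 2×16 + 8 = 40 (decimal)
Compute 17 × 40 = 680
680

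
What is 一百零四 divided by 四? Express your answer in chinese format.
Convert 一百零四 (Chinese numeral) → 1×100 + 4 = 104 (decimal)
Convert 四 (Chinese numeral) → 4 (decimal)
Compute 104 ÷ 4 = 26
Convert 26 (decimal) → 26 = 2×10 + 6 → 二十六 (Chinese numeral)
二十六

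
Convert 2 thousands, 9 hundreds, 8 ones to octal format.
Convert 2 thousands, 9 hundreds, 8 ones (place-value notation) → 2×1000 + 9×100 + 8 = 2908 (decimal)
Convert 2908 (decimal) → 2908 = 5×512 + 5×64 + 3×8 + 4 → 0o5534 (octal)
0o5534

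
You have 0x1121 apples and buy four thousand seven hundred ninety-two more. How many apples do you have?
Convert 0x1121 (hexadecimal) → 1×4096 + 1×256 + 2×16 + 1 = 4385 (decimal)
Convert four thousand seven hundred ninety-two (English words) → 4×1000 + 7×100 + 92 = 4792 (decimal)
Compute 4385 + 4792 = 9177
9177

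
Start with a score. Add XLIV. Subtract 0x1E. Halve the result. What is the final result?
Convert a score (colloquial) → 20 (decimal)
Start: 20
Convert XLIV (Roman numeral) → 40 + 4 = 44 (decimal)
20 + 44 = 64
Convert 0x1E (hexadecimal) → 1×16 + 14 = 30 (decimal)
64 - 30 = 34
34 ÷ 2 = 17
17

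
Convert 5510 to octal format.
Convert 5510 (decimal) → 5510 = 1×4096 + 2×512 + 6×64 + 6 → 0o12606 (octal)
0o12606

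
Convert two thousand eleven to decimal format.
Convert two thousand eleven (English words) → 2×1000 + 11 = 2011 (decimal)
2011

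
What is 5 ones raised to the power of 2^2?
Convert 5 ones (place-value notation) → 5 (decimal)
Convert 2^2 (power) → 4 (decimal)
Compute 5 ^ 4 = 625
625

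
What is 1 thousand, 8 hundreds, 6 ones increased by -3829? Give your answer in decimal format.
Convert 1 thousand, 8 hundreds, 6 ones (place-value notation) → 1×1000 + 8×100 + 6 = 1806 (decimal)
Compute 1806 + -3829 = -2023
-2023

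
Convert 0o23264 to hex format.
Convert 0o23264 (octal) → 2×4096 + 3×512 + 2×64 + 6×8 + 4 = 9908 (decimal)
Convert 9908 (decimal) → 9908 = 2×4096 + 6×256 + 11×16 + 4 → 0x26B4 (hexadecimal)
0x26B4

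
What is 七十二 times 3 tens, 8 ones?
Convert 七十二 (Chinese numeral) → 7×10 + 2 = 72 (decimal)
Convert 3 tens, 8 ones (place-value notation) → 3×10 + 8 = 38 (decimal)
Compute 72 × 38 = 2736
2736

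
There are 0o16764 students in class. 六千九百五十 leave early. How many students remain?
Convert 0o16764 (octal) → 1×4096 + 6×512 + 7×64 + 6×8 + 4 = 7668 (decimal)
Convert 六千九百五十 (Chinese numeral) → 6×1000 + 9×100 + 5×10 = 6950 (decimal)
Compute 7668 - 6950 = 718
718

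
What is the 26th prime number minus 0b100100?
The 26th prime number = 101
Convert 0b100100 (binary) → 32 + 4 = 36 (decimal)
Compute 101 - 36 = 65
65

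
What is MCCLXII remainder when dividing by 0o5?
Convert MCCLXII (Roman numeral) → 1000 + 100 + 100 + 50 + 10 + 1 + 1 = 1262 (decimal)
Convert 0o5 (octal) → 5 (decimal)
Compute 1262 mod 5 = 2
2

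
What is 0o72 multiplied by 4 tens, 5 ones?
Convert 0o72 (octal) → 7×8 + 2 = 58 (decimal)
Convert 4 tens, 5 ones (place-value notation) → 4×10 + 5 = 45 (decimal)
Compute 58 × 45 = 2610
2610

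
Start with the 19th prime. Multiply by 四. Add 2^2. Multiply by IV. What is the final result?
Convert the 19th prime (prime index) → 67 (decimal)
Start: 67
Convert 四 (Chinese numeral) → 4 (decimal)
67 × 4 = 268
Convert 2^2 (power) → 4 (decimal)
268 + 4 = 272
Convert IV (Roman numeral) → 4 (decimal)
272 × 4 = 1088
1088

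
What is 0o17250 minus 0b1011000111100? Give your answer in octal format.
Convert 0o17250 (octal) → 1×4096 + 7×512 + 2×64 + 5×8 = 7848 (decimal)
Convert 0b1011000111100 (binary) → 4096 + 1024 + 512 + 32 + 16 + 8 + 4 = 5692 (decimal)
Compute 7848 - 5692 = 2156
Convert 2156 (decimal) → 2156 = 4×512 + 1×64 + 5×8 + 4 → 0o4154 (octal)
0o4154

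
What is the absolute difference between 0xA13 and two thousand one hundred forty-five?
Convert 0xA13 (hexadecimal) → 10×256 + 1×16 + 3 = 2579 (decimal)
Convert two thousand one hundred forty-five (English words) → 2×1000 + 1×100 + 45 = 2145 (decimal)
Compute |2579 - 2145| = 434
434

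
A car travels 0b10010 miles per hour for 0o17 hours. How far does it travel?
Convert 0b10010 (binary) → 16 + 2 = 18 (decimal)
Convert 0o17 (octal) → 1×8 + 7 = 15 (decimal)
Compute 18 × 15 = 270
270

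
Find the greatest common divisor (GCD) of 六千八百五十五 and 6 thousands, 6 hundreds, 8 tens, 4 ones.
Convert 六千八百五十五 (Chinese numeral) → 6×1000 + 8×100 + 5×10 + 5 = 6855 (decimal)
Convert 6 thousands, 6 hundreds, 8 tens, 4 ones (place-value notation) → 6×1000 + 6×100 + 8×10 + 4 = 6684 (decimal)
Compute gcd(6855, 6684) = 3
3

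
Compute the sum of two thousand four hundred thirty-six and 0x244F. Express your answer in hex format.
Convert two thousand four hundred thirty-six (English words) → 2×1000 + 4×100 + 36 = 2436 (decimal)
Convert 0x244F (hexadecimal) → 2×4096 + 4×256 + 4×16 + 15 = 9295 (decimal)
Compute 2436 + 9295 = 11731
Convert 11731 (decimal) → 11731 = 2×4096 + 13×256 + 13×16 + 3 → 0x2DD3 (hexadecimal)
0x2DD3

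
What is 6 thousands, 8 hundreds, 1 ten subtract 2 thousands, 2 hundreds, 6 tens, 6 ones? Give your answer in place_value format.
Convert 6 thousands, 8 hundreds, 1 ten (place-value notation) → 6×1000 + 8×100 + 1×10 = 6810 (decimal)
Convert 2 thousands, 2 hundreds, 6 tens, 6 ones (place-value notation) → 2×1000 + 2×100 + 6×10 + 6 = 2266 (decimal)
Compute 6810 - 2266 = 4544
Convert 4544 (decimal) → 4544 = 4×1000 + 5×100 + 4×10 + 4 → 4 thousands, 5 hundreds, 4 tens, 4 ones (place-value notation)
4 thousands, 5 hundreds, 4 tens, 4 ones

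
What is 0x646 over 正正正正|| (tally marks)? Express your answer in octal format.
Convert 0x646 (hexadecimal) → 6×256 + 4×16 + 6 = 1606 (decimal)
Convert 正正正正|| (tally marks) → 5 + 5 + 5 + 5 + 2 = 22 (decimal)
Compute 1606 ÷ 22 = 73
Convert 73 (decimal) → 73 = 1×64 + 1×8 + 1 → 0o111 (octal)
0o111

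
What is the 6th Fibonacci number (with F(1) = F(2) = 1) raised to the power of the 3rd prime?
Convert the 6th Fibonacci number (with F(1) = F(2) = 1) (Fibonacci index) → 1, 1, 2, 3, 5, 8 → 8 (decimal)
Convert the 3rd prime (prime index) → 5 (decimal)
Compute 8 ^ 5 = 32768
32768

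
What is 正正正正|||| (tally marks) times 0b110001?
Convert 正正正正|||| (tally marks) → 5 + 5 + 5 + 5 + 4 = 24 (decimal)
Convert 0b110001 (binary) → 32 + 16 + 1 = 49 (decimal)
Compute 24 × 49 = 1176
1176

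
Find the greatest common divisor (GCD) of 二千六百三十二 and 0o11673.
Convert 二千六百三十二 (Chinese numeral) → 2×1000 + 6×100 + 3×10 + 2 = 2632 (decimal)
Convert 0o11673 (octal) → 1×4096 + 1×512 + 6×64 + 7×8 + 3 = 5051 (decimal)
Compute gcd(2632, 5051) = 1
1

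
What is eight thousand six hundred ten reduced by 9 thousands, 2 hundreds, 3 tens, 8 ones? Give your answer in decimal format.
Convert eight thousand six hundred ten (English words) → 8×1000 + 6×100 + 10 = 8610 (decimal)
Convert 9 thousands, 2 hundreds, 3 tens, 8 ones (place-value notation) → 9×1000 + 2×100 + 3×10 + 8 = 9238 (decimal)
Compute 8610 - 9238 = -628
-628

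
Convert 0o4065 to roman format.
Convert 0o4065 (octal) → 4×512 + 6×8 + 5 = 2101 (decimal)
Convert 2101 (decimal) → 2101 = 1000 + 1000 + 100 + 1 → MMCI (Roman numeral)
MMCI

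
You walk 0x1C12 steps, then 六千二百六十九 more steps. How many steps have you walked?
Convert 0x1C12 (hexadecimal) → 1×4096 + 12×256 + 1×16 + 2 = 7186 (decimal)
Convert 六千二百六十九 (Chinese numeral) → 6×1000 + 2×100 + 6×10 + 9 = 6269 (decimal)
Compute 7186 + 6269 = 13455
13455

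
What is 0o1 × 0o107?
Convert 0o1 (octal) → 1 (decimal)
Convert 0o107 (octal) → 1×64 + 7 = 71 (decimal)
Compute 1 × 71 = 71
71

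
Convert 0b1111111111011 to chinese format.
Convert 0b1111111111011 (binary) → 4096 + 2048 + 1024 + 512 + 256 + 128 + 64 + 32 + 16 + 8 + 2 + 1 = 8187 (decimal)
Convert 8187 (decimal) → 8187 = 8×1000 + 1×100 + 8×10 + 7 → 八千一百八十七 (Chinese numeral)
八千一百八十七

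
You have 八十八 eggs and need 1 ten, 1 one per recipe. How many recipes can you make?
Convert 八十八 (Chinese numeral) → 8×10 + 8 = 88 (decimal)
Convert 1 ten, 1 one (place-value notation) → 1×10 + 1 = 11 (decimal)
Compute 88 ÷ 11 = 8
8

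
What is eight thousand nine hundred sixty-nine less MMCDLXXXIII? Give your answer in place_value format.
Convert eight thousand nine hundred sixty-nine (English words) → 8×1000 + 9×100 + 69 = 8969 (decimal)
Convert MMCDLXXXIII (Roman numeral) → 1000 + 1000 + 400 + 50 + 10 + 10 + 10 + 1 + 1 + 1 = 2483 (decimal)
Compute 8969 - 2483 = 6486
Convert 6486 (decimal) → 6486 = 6×1000 + 4×100 + 8×10 + 6 → 6 thousands, 4 hundreds, 8 tens, 6 ones (place-value notation)
6 thousands, 4 hundreds, 8 tens, 6 ones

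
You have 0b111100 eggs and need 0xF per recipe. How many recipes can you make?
Convert 0b111100 (binary) → 32 + 16 + 8 + 4 = 60 (decimal)
Convert 0xF (hexadecimal) → 15 (decimal)
Compute 60 ÷ 15 = 4
4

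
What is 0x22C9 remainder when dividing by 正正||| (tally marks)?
Convert 0x22C9 (hexadecimal) → 2×4096 + 2×256 + 12×16 + 9 = 8905 (decimal)
Convert 正正||| (tally marks) → 5 + 5 + 3 = 13 (decimal)
Compute 8905 mod 13 = 0
0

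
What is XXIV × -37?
Convert XXIV (Roman numeral) → 10 + 10 + 4 = 24 (decimal)
Compute 24 × -37 = -888
-888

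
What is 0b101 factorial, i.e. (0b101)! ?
Convert 0b101 (binary) → 4 + 1 = 5 (decimal)
Compute 5! = 120
120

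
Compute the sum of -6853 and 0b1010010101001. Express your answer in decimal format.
Convert 0b1010010101001 (binary) → 4096 + 1024 + 128 + 32 + 8 + 1 = 5289 (decimal)
Compute -6853 + 5289 = -1564
-1564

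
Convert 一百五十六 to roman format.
Convert 一百五十六 (Chinese numeral) → 1×100 + 5×10 + 6 = 156 (decimal)
Convert 156 (decimal) → 156 = 100 + 50 + 5 + 1 → CLVI (Roman numeral)
CLVI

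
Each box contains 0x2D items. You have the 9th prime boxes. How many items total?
Convert 0x2D (hexadecimal) → 2×16 + 13 = 45 (decimal)
Convert the 9th prime (prime index) → 23 (decimal)
Compute 45 × 23 = 1035
1035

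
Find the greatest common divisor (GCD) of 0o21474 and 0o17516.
Convert 0o21474 (octal) → 2×4096 + 1×512 + 4×64 + 7×8 + 4 = 9020 (decimal)
Convert 0o17516 (octal) → 1×4096 + 7×512 + 5×64 + 1×8 + 6 = 8014 (decimal)
Compute gcd(9020, 8014) = 2
2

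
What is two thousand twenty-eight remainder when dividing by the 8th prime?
Convert two thousand twenty-eight (English words) → 2×1000 + 28 = 2028 (decimal)
Convert the 8th prime (prime index) → 19 (decimal)
Compute 2028 mod 19 = 14
14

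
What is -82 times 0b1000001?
Convert 0b1000001 (binary) → 64 + 1 = 65 (decimal)
Compute -82 × 65 = -5330
-5330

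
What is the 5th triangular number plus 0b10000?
The 5th triangular number = 5×6/2 = 15
Convert 0b10000 (binary) → 16 (decimal)
Compute 15 + 16 = 31
31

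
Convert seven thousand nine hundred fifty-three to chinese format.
Convert seven thousand nine hundred fifty-three (English words) → 7×1000 + 9×100 + 53 = 7953 (decimal)
Convert 7953 (decimal) → 7953 = 7×1000 + 9×100 + 5×10 + 3 → 七千九百五十三 (Chinese numeral)
七千九百五十三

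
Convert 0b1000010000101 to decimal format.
Convert 0b1000010000101 (binary) → 4096 + 128 + 4 + 1 = 4229 (decimal)
4229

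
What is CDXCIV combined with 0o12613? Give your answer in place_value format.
Convert CDXCIV (Roman numeral) → 400 + 90 + 4 = 494 (decimal)
Convert 0o12613 (octal) → 1×4096 + 2×512 + 6×64 + 1×8 + 3 = 5515 (decimal)
Compute 494 + 5515 = 6009
Convert 6009 (decimal) → 6009 = 6×1000 + 9 → 6 thousands, 9 ones (place-value notation)
6 thousands, 9 ones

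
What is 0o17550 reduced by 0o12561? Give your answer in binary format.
Convert 0o17550 (octal) → 1×4096 + 7×512 + 5×64 + 5×8 = 8040 (decimal)
Convert 0o12561 (octal) → 1×4096 + 2×512 + 5×64 + 6×8 + 1 = 5489 (decimal)
Compute 8040 - 5489 = 2551
Convert 2551 (decimal) → 2551 = 2048 + 256 + 128 + 64 + 32 + 16 + 4 + 2 + 1 → 0b100111110111 (binary)
0b100111110111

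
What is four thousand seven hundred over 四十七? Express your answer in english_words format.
Convert four thousand seven hundred (English words) → 4×1000 + 7×100 = 4700 (decimal)
Convert 四十七 (Chinese numeral) → 4×10 + 7 = 47 (decimal)
Compute 4700 ÷ 47 = 100
Convert 100 (decimal) → 100 = 1×100 → one hundred (English words)
one hundred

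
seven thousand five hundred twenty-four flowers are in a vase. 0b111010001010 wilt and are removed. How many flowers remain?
Convert seven thousand five hundred twenty-four (English words) → 7×1000 + 5×100 + 24 = 7524 (decimal)
Convert 0b111010001010 (binary) → 2048 + 1024 + 512 + 128 + 8 + 2 = 3722 (decimal)
Compute 7524 - 3722 = 3802
3802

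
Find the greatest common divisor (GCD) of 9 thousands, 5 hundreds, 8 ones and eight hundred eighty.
Convert 9 thousands, 5 hundreds, 8 ones (place-value notation) → 9×1000 + 5×100 + 8 = 9508 (decimal)
Convert eight hundred eighty (English words) → 8×100 + 80 = 880 (decimal)
Compute gcd(9508, 880) = 4
4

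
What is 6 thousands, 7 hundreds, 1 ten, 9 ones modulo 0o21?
Convert 6 thousands, 7 hundreds, 1 ten, 9 ones (place-value notation) → 6×1000 + 7×100 + 1×10 + 9 = 6719 (decimal)
Convert 0o21 (octal) → 2×8 + 1 = 17 (decimal)
Compute 6719 mod 17 = 4
4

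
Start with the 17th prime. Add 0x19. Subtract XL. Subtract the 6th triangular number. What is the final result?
Convert the 17th prime (prime index) → 59 (decimal)
Start: 59
Convert 0x19 (hexadecimal) → 1×16 + 9 = 25 (decimal)
59 + 25 = 84
Convert XL (Roman numeral) → 40 (decimal)
84 - 40 = 44
Convert the 6th triangular number (triangular index) → 6×7/2 = 21 (decimal)
44 - 21 = 23
23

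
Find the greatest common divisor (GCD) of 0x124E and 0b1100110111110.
Convert 0x124E (hexadecimal) → 1×4096 + 2×256 + 4×16 + 14 = 4686 (decimal)
Convert 0b1100110111110 (binary) → 4096 + 2048 + 256 + 128 + 32 + 16 + 8 + 4 + 2 = 6590 (decimal)
Compute gcd(4686, 6590) = 2
2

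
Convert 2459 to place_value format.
Convert 2459 (decimal) → 2459 = 2×1000 + 4×100 + 5×10 + 9 → 2 thousands, 4 hundreds, 5 tens, 9 ones (place-value notation)
2 thousands, 4 hundreds, 5 tens, 9 ones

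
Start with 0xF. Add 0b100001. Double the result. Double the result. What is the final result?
Convert 0xF (hexadecimal) → 15 (decimal)
Start: 15
Convert 0b100001 (binary) → 32 + 1 = 33 (decimal)
15 + 33 = 48
48 × 2 = 96
96 × 2 = 192
192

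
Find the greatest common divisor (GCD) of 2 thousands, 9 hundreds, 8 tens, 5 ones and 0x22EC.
Convert 2 thousands, 9 hundreds, 8 tens, 5 ones (place-value notation) → 2×1000 + 9×100 + 8×10 + 5 = 2985 (decimal)
Convert 0x22EC (hexadecimal) → 2×4096 + 2×256 + 14×16 + 12 = 8940 (decimal)
Compute gcd(2985, 8940) = 15
15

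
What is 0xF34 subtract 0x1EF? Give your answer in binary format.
Convert 0xF34 (hexadecimal) → 15×256 + 3×16 + 4 = 3892 (decimal)
Convert 0x1EF (hexadecimal) → 1×256 + 14×16 + 15 = 495 (decimal)
Compute 3892 - 495 = 3397
Convert 3397 (decimal) → 3397 = 2048 + 1024 + 256 + 64 + 4 + 1 → 0b110101000101 (binary)
0b110101000101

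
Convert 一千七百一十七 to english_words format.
Convert 一千七百一十七 (Chinese numeral) → 1×1000 + 7×100 + 1×10 + 7 = 1717 (decimal)
Convert 1717 (decimal) → 1717 = 1×1000 + 7×100 + 17 → one thousand seven hundred seventeen (English words)
one thousand seven hundred seventeen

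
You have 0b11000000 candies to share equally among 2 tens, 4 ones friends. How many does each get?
Convert 0b11000000 (binary) → 128 + 64 = 192 (decimal)
Convert 2 tens, 4 ones (place-value notation) → 2×10 + 4 = 24 (decimal)
Compute 192 ÷ 24 = 8
8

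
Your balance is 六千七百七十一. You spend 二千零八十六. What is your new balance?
Convert 六千七百七十一 (Chinese numeral) → 6×1000 + 7×100 + 7×10 + 1 = 6771 (decimal)
Convert 二千零八十六 (Chinese numeral) → 2×1000 + 8×10 + 6 = 2086 (decimal)
Compute 6771 - 2086 = 4685
4685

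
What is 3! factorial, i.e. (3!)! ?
Convert 3! (factorial) → 6 (decimal)
Compute 6! = 720
720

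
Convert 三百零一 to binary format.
Convert 三百零一 (Chinese numeral) → 3×100 + 1 = 301 (decimal)
Convert 301 (decimal) → 301 = 256 + 32 + 8 + 4 + 1 → 0b100101101 (binary)
0b100101101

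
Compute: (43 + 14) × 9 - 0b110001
Convert 0b110001 (binary) → 32 + 16 + 1 = 49 (decimal)
Expression in decimal: (43 + 14) × 9 - 49
Parentheses first: 43 + 14 = 57
Multiply: 57 × 9 = 513
Subtract: 513 - 49 = 464
464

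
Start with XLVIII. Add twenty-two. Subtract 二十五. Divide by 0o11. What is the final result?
Convert XLVIII (Roman numeral) → 40 + 5 + 1 + 1 + 1 = 48 (decimal)
Start: 48
Convert twenty-two (English words) → 22 (decimal)
48 + 22 = 70
Convert 二十五 (Chinese numeral) → 2×10 + 5 = 25 (decimal)
70 - 25 = 45
Convert 0o11 (octal) → 1×8 + 1 = 9 (decimal)
45 ÷ 9 = 5
5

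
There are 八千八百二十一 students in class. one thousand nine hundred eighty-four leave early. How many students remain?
Convert 八千八百二十一 (Chinese numeral) → 8×1000 + 8×100 + 2×10 + 1 = 8821 (decimal)
Convert one thousand nine hundred eighty-four (English words) → 1×1000 + 9×100 + 84 = 1984 (decimal)
Compute 8821 - 1984 = 6837
6837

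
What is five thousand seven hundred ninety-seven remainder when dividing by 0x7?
Convert five thousand seven hundred ninety-seven (English words) → 5×1000 + 7×100 + 97 = 5797 (decimal)
Convert 0x7 (hexadecimal) → 7 (decimal)
Compute 5797 mod 7 = 1
1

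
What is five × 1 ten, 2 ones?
Convert five (English words) → 5 (decimal)
Convert 1 ten, 2 ones (place-value notation) → 1×10 + 2 = 12 (decimal)
Compute 5 × 12 = 60
60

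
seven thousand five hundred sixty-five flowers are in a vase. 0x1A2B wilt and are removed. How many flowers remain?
Convert seven thousand five hundred sixty-five (English words) → 7×1000 + 5×100 + 65 = 7565 (decimal)
Convert 0x1A2B (hexadecimal) → 1×4096 + 10×256 + 2×16 + 11 = 6699 (decimal)
Compute 7565 - 6699 = 866
866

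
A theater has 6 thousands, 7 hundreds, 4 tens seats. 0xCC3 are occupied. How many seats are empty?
Convert 6 thousands, 7 hundreds, 4 tens (place-value notation) → 6×1000 + 7×100 + 4×10 = 6740 (decimal)
Convert 0xCC3 (hexadecimal) → 12×256 + 12×16 + 3 = 3267 (decimal)
Compute 6740 - 3267 = 3473
3473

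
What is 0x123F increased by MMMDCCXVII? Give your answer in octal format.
Convert 0x123F (hexadecimal) → 1×4096 + 2×256 + 3×16 + 15 = 4671 (decimal)
Convert MMMDCCXVII (Roman numeral) → 1000 + 1000 + 1000 + 500 + 100 + 100 + 10 + 5 + 1 + 1 = 3717 (decimal)
Compute 4671 + 3717 = 8388
Convert 8388 (decimal) → 8388 = 2×4096 + 3×64 + 4 → 0o20304 (octal)
0o20304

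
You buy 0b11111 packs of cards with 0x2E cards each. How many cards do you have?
Convert 0x2E (hexadecimal) → 2×16 + 14 = 46 (decimal)
Convert 0b11111 (binary) → 16 + 8 + 4 + 2 + 1 = 31 (decimal)
Compute 46 × 31 = 1426
1426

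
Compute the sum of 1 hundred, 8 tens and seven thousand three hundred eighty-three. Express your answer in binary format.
Convert 1 hundred, 8 tens (place-value notation) → 1×100 + 8×10 = 180 (decimal)
Convert seven thousand three hundred eighty-three (English words) → 7×1000 + 3×100 + 83 = 7383 (decimal)
Compute 180 + 7383 = 7563
Convert 7563 (decimal) → 7563 = 4096 + 2048 + 1024 + 256 + 128 + 8 + 2 + 1 → 0b1110110001011 (binary)
0b1110110001011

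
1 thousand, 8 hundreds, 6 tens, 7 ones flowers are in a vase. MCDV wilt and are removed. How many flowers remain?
Convert 1 thousand, 8 hundreds, 6 tens, 7 ones (place-value notation) → 1×1000 + 8×100 + 6×10 + 7 = 1867 (decimal)
Convert MCDV (Roman numeral) → 1000 + 400 + 5 = 1405 (decimal)
Compute 1867 - 1405 = 462
462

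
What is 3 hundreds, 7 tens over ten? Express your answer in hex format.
Convert 3 hundreds, 7 tens (place-value notation) → 3×100 + 7×10 = 370 (decimal)
Convert ten (English words) → 10 (decimal)
Compute 370 ÷ 10 = 37
Convert 37 (decimal) → 37 = 2×16 + 5 → 0x25 (hexadecimal)
0x25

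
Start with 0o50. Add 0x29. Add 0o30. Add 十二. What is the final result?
Convert 0o50 (octal) → 5×8 = 40 (decimal)
Start: 40
Convert 0x29 (hexadecimal) → 2×16 + 9 = 41 (decimal)
40 + 41 = 81
Convert 0o30 (octal) → 3×8 = 24 (decimal)
81 + 24 = 105
Convert 十二 (Chinese numeral) → 1×10 + 2 = 12 (decimal)
105 + 12 = 117
117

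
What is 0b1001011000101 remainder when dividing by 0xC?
Convert 0b1001011000101 (binary) → 4096 + 512 + 128 + 64 + 4 + 1 = 4805 (decimal)
Convert 0xC (hexadecimal) → 12 (decimal)
Compute 4805 mod 12 = 5
5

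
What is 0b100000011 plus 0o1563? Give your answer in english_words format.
Convert 0b100000011 (binary) → 256 + 2 + 1 = 259 (decimal)
Convert 0o1563 (octal) → 1×512 + 5×64 + 6×8 + 3 = 883 (decimal)
Compute 259 + 883 = 1142
Convert 1142 (decimal) → 1142 = 1×1000 + 1×100 + 42 → one thousand one hundred forty-two (English words)
one thousand one hundred forty-two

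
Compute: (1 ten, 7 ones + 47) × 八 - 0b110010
Convert 1 ten, 7 ones (place-value notation) → 1×10 + 7 = 17 (decimal)
Convert 八 (Chinese numeral) → 8 (decimal)
Convert 0b110010 (binary) → 32 + 16 + 2 = 50 (decimal)
Expression in decimal: (17 + 47) × 8 - 50
Parentheses first: 17 + 47 = 64
Multiply: 64 × 8 = 512
Subtract: 512 - 50 = 462
462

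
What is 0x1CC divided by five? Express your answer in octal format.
Convert 0x1CC (hexadecimal) → 1×256 + 12×16 + 12 = 460 (decimal)
Convert five (English words) → 5 (decimal)
Compute 460 ÷ 5 = 92
Convert 92 (decimal) → 92 = 1×64 + 3×8 + 4 → 0o134 (octal)
0o134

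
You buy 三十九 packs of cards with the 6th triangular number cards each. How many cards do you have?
Convert the 6th triangular number (triangular index) → 6×7/2 = 21 (decimal)
Convert 三十九 (Chinese numeral) → 3×10 + 9 = 39 (decimal)
Compute 21 × 39 = 819
819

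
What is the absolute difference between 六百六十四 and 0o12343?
Convert 六百六十四 (Chinese numeral) → 6×100 + 6×10 + 4 = 664 (decimal)
Convert 0o12343 (octal) → 1×4096 + 2×512 + 3×64 + 4×8 + 3 = 5347 (decimal)
Compute |664 - 5347| = 4683
4683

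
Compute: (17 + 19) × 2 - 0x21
Convert 0x21 (hexadecimal) → 2×16 + 1 = 33 (decimal)
Expression in decimal: (17 + 19) × 2 - 33
Parentheses first: 17 + 19 = 36
Multiply: 36 × 2 = 72
Subtract: 72 - 33 = 39
39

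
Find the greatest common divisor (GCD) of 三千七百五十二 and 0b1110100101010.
Convert 三千七百五十二 (Chinese numeral) → 3×1000 + 7×100 + 5×10 + 2 = 3752 (decimal)
Convert 0b1110100101010 (binary) → 4096 + 2048 + 1024 + 256 + 32 + 8 + 2 = 7466 (decimal)
Compute gcd(3752, 7466) = 2
2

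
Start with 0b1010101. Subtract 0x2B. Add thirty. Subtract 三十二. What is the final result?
Convert 0b1010101 (binary) → 64 + 16 + 4 + 1 = 85 (decimal)
Start: 85
Convert 0x2B (hexadecimal) → 2×16 + 11 = 43 (decimal)
85 - 43 = 42
Convert thirty (English words) → 30 (decimal)
42 + 30 = 72
Convert 三十二 (Chinese numeral) → 3×10 + 2 = 32 (decimal)
72 - 32 = 40
40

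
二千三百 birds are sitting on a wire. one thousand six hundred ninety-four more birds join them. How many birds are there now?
Convert 二千三百 (Chinese numeral) → 2×1000 + 3×100 = 2300 (decimal)
Convert one thousand six hundred ninety-four (English words) → 1×1000 + 6×100 + 94 = 1694 (decimal)
Compute 2300 + 1694 = 3994
3994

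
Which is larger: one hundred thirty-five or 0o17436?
Convert one hundred thirty-five (English words) → 1×100 + 35 = 135 (decimal)
Convert 0o17436 (octal) → 1×4096 + 7×512 + 4×64 + 3×8 + 6 = 7966 (decimal)
Compare 135 vs 7966: larger = 7966
7966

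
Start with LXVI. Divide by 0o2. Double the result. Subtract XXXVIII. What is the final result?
Convert LXVI (Roman numeral) → 50 + 10 + 5 + 1 = 66 (decimal)
Start: 66
Convert 0o2 (octal) → 2 (decimal)
66 ÷ 2 = 33
33 × 2 = 66
Convert XXXVIII (Roman numeral) → 10 + 10 + 10 + 5 + 1 + 1 + 1 = 38 (decimal)
66 - 38 = 28
28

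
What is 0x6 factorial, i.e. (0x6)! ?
Convert 0x6 (hexadecimal) → 6 (decimal)
Compute 6! = 720
720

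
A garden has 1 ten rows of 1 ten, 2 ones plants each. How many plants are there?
Convert 1 ten, 2 ones (place-value notation) → 1×10 + 2 = 12 (decimal)
Convert 1 ten (place-value notation) → 1×10 = 10 (decimal)
Compute 12 × 10 = 120
120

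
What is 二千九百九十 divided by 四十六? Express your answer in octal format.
Convert 二千九百九十 (Chinese numeral) → 2×1000 + 9×100 + 9×10 = 2990 (decimal)
Convert 四十六 (Chinese numeral) → 4×10 + 6 = 46 (decimal)
Compute 2990 ÷ 46 = 65
Convert 65 (decimal) → 65 = 1×64 + 1 → 0o101 (octal)
0o101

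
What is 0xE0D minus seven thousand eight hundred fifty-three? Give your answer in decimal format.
Convert 0xE0D (hexadecimal) → 14×256 + 13 = 3597 (decimal)
Convert seven thousand eight hundred fifty-three (English words) → 7×1000 + 8×100 + 53 = 7853 (decimal)
Compute 3597 - 7853 = -4256
-4256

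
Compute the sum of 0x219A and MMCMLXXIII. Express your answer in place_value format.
Convert 0x219A (hexadecimal) → 2×4096 + 1×256 + 9×16 + 10 = 8602 (decimal)
Convert MMCMLXXIII (Roman numeral) → 1000 + 1000 + 900 + 50 + 10 + 10 + 1 + 1 + 1 = 2973 (decimal)
Compute 8602 + 2973 = 11575
Convert 11575 (decimal) → 11575 = 11×1000 + 5×100 + 7×10 + 5 → 11 thousands, 5 hundreds, 7 tens, 5 ones (place-value notation)
11 thousands, 5 hundreds, 7 tens, 5 ones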